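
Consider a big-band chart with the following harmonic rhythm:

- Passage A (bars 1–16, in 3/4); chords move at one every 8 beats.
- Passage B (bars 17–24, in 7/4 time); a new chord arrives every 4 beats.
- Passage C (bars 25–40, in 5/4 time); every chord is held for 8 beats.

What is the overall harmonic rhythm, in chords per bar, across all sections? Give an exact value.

A: 16 bars of 3 beats is 48 beats; at 8 beats each that's 6 chords.
B: 8 bars of 7 beats is 56 beats; at 4 beats each that's 14 chords.
C: 16 bars of 5 beats is 80 beats; at 8 beats each that's 10 chords.
Overall: 30 chords over 40 bars → 30/40 = 0.75 chords per bar.

0.75 chords per bar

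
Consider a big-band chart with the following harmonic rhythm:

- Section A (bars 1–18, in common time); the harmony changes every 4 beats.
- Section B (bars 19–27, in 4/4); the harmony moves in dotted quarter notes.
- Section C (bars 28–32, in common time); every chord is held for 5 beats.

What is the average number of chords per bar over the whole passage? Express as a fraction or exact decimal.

23/16 chords per bar

A: 18 × 4 = 72 beats ÷ 4 = 18 chords.
B: 9 × 4 = 36 beats ÷ 1.5 = 24 chords.
C: 5 × 4 = 20 beats ÷ 5 = 4 chords.
Overall: 46 chords over 32 bars → 46/32 = 23/16 chords per bar.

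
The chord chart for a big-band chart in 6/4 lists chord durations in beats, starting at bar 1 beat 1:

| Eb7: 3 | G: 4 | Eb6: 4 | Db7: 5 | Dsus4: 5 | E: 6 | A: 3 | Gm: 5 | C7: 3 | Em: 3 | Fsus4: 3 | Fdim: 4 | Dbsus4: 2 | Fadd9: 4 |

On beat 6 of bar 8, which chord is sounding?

Beat 6 of bar 8 is beat (8−1)×6 + 6 = 48 overall.
Running totals: Eb7 ends at 3, G ends at 7, Eb6 ends at 11, Db7 ends at 16, Dsus4 ends at 21, E ends at 27, A ends at 30, Gm ends at 35, C7 ends at 38, Em ends at 41, Fsus4 ends at 44, Fdim ends at 48.
Beat 48 falls within Fdim.

Fdim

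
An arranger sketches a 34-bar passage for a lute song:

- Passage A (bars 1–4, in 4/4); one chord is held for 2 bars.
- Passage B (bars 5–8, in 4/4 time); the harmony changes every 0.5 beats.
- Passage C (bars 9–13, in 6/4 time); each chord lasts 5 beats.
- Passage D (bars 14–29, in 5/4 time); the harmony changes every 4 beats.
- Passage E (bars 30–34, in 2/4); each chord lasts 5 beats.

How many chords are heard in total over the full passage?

A: 4 bars × 4 beats = 16 beats; 8 beats/chord → 2 chords.
B: 4 bars × 4 beats = 16 beats; 0.5 beats/chord → 32 chords.
C: 5 bars × 6 beats = 30 beats; 5 beats/chord → 6 chords.
D: 16 bars × 5 beats = 80 beats; 4 beats/chord → 20 chords.
E: 5 bars × 2 beats = 10 beats; 5 beats/chord → 2 chords.
Total: 2 + 32 + 6 + 20 + 2 = 62.

62 chords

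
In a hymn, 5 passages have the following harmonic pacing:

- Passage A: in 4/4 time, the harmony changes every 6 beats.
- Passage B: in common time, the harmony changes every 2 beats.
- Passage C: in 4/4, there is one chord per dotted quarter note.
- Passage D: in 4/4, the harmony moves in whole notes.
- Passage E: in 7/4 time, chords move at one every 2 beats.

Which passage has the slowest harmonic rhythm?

A: each chord is 6 beats in 4/4, so 2/3 per bar.
B: each chord is 2 beats in 4/4, so 2 per bar.
C: each chord is 1.5 beats in 4/4, so 8/3 per bar.
D: each chord is 4 beats in 4/4, so 1 per bar.
E: each chord is 2 beats in 7/4, so 3.5 per bar.
Slowest is A at 2/3 chords/bar.

Passage A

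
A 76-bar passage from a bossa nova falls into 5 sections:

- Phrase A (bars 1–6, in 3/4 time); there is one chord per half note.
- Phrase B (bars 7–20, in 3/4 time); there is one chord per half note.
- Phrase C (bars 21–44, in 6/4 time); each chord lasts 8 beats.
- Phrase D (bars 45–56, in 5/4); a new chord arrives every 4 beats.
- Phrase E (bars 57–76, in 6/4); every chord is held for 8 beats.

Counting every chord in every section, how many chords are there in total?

A: 6 bars × 3 beats = 18 beats; 2 beats/chord → 9 chords.
B: 14 bars × 3 beats = 42 beats; 2 beats/chord → 21 chords.
C: 24 bars × 6 beats = 144 beats; 8 beats/chord → 18 chords.
D: 12 bars × 5 beats = 60 beats; 4 beats/chord → 15 chords.
E: 20 bars × 6 beats = 120 beats; 8 beats/chord → 15 chords.
Total: 9 + 21 + 18 + 15 + 15 = 78.

78 chords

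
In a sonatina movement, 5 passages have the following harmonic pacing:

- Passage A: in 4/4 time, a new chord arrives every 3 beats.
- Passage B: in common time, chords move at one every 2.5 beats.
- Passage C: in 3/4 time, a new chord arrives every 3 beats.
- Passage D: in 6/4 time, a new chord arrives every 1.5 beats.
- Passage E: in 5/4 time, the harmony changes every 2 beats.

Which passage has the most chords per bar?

Passage D

A: each chord is 3 beats in 4/4, so 4/3 per bar.
B: each chord is 2.5 beats in 4/4, so 1.6 per bar.
C: each chord is 3 beats in 3/4, so 1 per bar.
D: each chord is 1.5 beats in 6/4, so 4 per bar.
E: each chord is 2 beats in 5/4, so 2.5 per bar.
Fastest is D at 4 chords/bar.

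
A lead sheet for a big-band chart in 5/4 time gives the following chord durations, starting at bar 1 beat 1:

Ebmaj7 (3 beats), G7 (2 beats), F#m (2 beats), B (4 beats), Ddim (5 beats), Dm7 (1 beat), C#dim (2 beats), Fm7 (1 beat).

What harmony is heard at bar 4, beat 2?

Dm7

Beat 2 of bar 4 is beat (4−1)×5 + 2 = 17 overall.
Running totals: Ebmaj7 ends at 3, G7 ends at 5, F#m ends at 7, B ends at 11, Ddim ends at 16, Dm7 ends at 17.
Beat 17 falls within Dm7.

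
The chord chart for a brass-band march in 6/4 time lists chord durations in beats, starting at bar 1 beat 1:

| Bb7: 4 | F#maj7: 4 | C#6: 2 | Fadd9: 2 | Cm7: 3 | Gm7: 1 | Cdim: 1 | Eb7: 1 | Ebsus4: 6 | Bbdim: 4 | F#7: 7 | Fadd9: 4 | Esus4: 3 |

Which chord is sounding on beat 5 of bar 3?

Cdim

Beat 5 of bar 3 is beat (3−1)×6 + 5 = 17 overall.
Running totals: Bb7 ends at 4, F#maj7 ends at 8, C#6 ends at 10, Fadd9 ends at 12, Cm7 ends at 15, Gm7 ends at 16, Cdim ends at 17.
Beat 17 falls within Cdim.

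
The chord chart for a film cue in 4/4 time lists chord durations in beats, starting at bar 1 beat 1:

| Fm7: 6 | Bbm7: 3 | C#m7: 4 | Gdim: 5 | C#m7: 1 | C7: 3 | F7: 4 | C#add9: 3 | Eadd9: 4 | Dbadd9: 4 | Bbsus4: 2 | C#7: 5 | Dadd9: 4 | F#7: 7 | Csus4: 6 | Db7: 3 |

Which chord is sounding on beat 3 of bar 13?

Beat 3 of bar 13 is beat (13−1)×4 + 3 = 51 overall.
Running totals: Fm7 ends at 6, Bbm7 ends at 9, C#m7 ends at 13, Gdim ends at 18, C#m7 ends at 19, C7 ends at 22, F7 ends at 26, C#add9 ends at 29, Eadd9 ends at 33, Dbadd9 ends at 37, Bbsus4 ends at 39, C#7 ends at 44, Dadd9 ends at 48, F#7 ends at 55.
Beat 51 falls within F#7.

F#7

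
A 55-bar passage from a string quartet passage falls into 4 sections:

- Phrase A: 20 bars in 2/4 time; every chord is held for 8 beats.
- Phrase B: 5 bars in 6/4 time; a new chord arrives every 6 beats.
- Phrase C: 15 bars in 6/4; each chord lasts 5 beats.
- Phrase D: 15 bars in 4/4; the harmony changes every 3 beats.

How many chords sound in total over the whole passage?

48 chords

A: 20·2 = 40 beats, 40/8 = 5 chords.
B: 5·6 = 30 beats, 30/6 = 5 chords.
C: 15·6 = 90 beats, 90/5 = 18 chords.
D: 15·4 = 60 beats, 60/3 = 20 chords.
Total: 5 + 5 + 18 + 20 = 48.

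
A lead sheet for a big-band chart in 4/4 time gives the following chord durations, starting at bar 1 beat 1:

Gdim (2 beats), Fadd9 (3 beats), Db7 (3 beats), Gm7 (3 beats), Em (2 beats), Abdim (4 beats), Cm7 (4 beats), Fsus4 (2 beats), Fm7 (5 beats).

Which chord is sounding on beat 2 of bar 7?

Fm7

Beat 2 of bar 7 is beat (7−1)×4 + 2 = 26 overall.
Running totals: Gdim ends at 2, Fadd9 ends at 5, Db7 ends at 8, Gm7 ends at 11, Em ends at 13, Abdim ends at 17, Cm7 ends at 21, Fsus4 ends at 23, Fm7 ends at 28.
Beat 26 falls within Fm7.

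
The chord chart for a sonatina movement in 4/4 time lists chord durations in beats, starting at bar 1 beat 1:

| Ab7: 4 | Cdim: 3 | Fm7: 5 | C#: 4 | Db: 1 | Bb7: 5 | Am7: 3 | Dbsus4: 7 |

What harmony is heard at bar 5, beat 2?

Bb7

Beat 2 of bar 5 is beat (5−1)×4 + 2 = 18 overall.
Running totals: Ab7 ends at 4, Cdim ends at 7, Fm7 ends at 12, C# ends at 16, Db ends at 17, Bb7 ends at 22.
Beat 18 falls within Bb7.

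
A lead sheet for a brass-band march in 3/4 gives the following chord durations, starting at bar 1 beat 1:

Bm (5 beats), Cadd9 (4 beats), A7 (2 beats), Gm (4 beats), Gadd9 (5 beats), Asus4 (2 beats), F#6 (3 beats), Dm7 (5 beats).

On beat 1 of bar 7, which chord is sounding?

Gadd9

Beat 1 of bar 7 is beat (7−1)×3 + 1 = 19 overall.
Running totals: Bm ends at 5, Cadd9 ends at 9, A7 ends at 11, Gm ends at 15, Gadd9 ends at 20.
Beat 19 falls within Gadd9.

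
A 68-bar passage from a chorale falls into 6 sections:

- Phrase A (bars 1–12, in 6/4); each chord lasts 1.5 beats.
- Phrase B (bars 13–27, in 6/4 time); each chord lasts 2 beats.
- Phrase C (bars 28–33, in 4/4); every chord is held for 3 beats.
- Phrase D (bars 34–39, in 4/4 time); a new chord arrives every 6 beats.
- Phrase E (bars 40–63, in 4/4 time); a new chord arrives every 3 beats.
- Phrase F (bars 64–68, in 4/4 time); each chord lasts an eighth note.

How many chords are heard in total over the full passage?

177 chords

A has 72 beats and chords last 1.5 each, so 48 chords.
B has 90 beats and chords last 2 each, so 45 chords.
C has 24 beats and chords last 3 each, so 8 chords.
D has 24 beats and chords last 6 each, so 4 chords.
E has 96 beats and chords last 3 each, so 32 chords.
F has 20 beats and chords last 0.5 each, so 40 chords.
Total: 48 + 45 + 8 + 4 + 32 + 40 = 177.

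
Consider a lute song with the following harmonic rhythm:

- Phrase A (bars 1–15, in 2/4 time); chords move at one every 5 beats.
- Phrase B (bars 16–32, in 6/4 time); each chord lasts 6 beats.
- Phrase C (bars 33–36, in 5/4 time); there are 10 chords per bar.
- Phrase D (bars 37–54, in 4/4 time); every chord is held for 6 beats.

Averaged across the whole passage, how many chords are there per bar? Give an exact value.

25/18 chords per bar

A: 15 × 2 = 30 beats ÷ 5 = 6 chords.
B: 17 × 6 = 102 beats ÷ 6 = 17 chords.
C: 4 × 5 = 20 beats ÷ 0.5 = 40 chords.
D: 18 × 4 = 72 beats ÷ 6 = 12 chords.
Overall: 75 chords over 54 bars → 75/54 = 25/18 chords per bar.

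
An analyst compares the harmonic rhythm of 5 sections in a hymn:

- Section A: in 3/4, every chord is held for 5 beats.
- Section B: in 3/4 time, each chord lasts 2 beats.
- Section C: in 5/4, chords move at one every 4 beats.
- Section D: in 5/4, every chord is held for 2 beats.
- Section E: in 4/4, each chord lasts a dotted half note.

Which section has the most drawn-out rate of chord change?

Section A

A: each chord is 5 beats in 3/4, so 0.6 per bar.
B: each chord is 2 beats in 3/4, so 1.5 per bar.
C: each chord is 4 beats in 5/4, so 1.25 per bar.
D: each chord is 2 beats in 5/4, so 2.5 per bar.
E: each chord is 3 beats in 4/4, so 4/3 per bar.
Slowest is A at 0.6 chords/bar.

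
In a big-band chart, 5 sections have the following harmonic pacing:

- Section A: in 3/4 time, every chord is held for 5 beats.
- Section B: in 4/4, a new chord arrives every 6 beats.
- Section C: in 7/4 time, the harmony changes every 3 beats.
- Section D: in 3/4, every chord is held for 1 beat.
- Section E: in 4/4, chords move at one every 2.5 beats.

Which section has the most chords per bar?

A: 3/5 = 0.6 chords/bar.
B: 4/6 = 2/3 chords/bar.
C: 7/3 = 7/3 chords/bar.
D: 3/1 = 3 chords/bar.
E: 4/2.5 = 1.6 chords/bar.
Fastest is D at 3 chords/bar.

Section D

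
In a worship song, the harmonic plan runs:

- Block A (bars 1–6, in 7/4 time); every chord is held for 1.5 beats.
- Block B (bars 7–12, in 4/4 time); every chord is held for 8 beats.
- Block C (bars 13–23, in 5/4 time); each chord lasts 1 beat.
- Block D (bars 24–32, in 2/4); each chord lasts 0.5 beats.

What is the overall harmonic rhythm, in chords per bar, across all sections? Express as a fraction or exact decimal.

A: 6 bars of 7 beats is 42 beats; at 1.5 beats each that's 28 chords.
B: 6 bars of 4 beats is 24 beats; at 8 beats each that's 3 chords.
C: 11 bars of 5 beats is 55 beats; at 1 beat each that's 55 chords.
D: 9 bars of 2 beats is 18 beats; at 0.5 beats each that's 36 chords.
Overall: 122 chords over 32 bars → 122/32 = 61/16 chords per bar.

61/16 chords per bar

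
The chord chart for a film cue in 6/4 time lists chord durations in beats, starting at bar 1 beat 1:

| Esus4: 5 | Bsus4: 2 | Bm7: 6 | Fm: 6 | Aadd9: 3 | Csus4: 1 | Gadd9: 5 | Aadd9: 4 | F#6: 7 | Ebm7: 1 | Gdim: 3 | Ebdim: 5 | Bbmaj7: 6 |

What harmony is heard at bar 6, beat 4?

Beat 4 of bar 6 is beat (6−1)×6 + 4 = 34 overall.
Running totals: Esus4 ends at 5, Bsus4 ends at 7, Bm7 ends at 13, Fm ends at 19, Aadd9 ends at 22, Csus4 ends at 23, Gadd9 ends at 28, Aadd9 ends at 32, F#6 ends at 39.
Beat 34 falls within F#6.

F#6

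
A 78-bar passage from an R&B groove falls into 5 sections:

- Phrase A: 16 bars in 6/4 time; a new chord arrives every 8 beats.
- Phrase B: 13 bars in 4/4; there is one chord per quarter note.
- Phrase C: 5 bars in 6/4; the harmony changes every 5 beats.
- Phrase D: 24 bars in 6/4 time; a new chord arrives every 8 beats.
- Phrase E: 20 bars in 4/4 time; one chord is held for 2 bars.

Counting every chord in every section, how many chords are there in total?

98 chords

A: 16 bars × 6 beats = 96 beats; 8 beats/chord → 12 chords.
B: 13 bars × 4 beats = 52 beats; 1 beat/chord → 52 chords.
C: 5 bars × 6 beats = 30 beats; 5 beats/chord → 6 chords.
D: 24 bars × 6 beats = 144 beats; 8 beats/chord → 18 chords.
E: 20 bars × 4 beats = 80 beats; 8 beats/chord → 10 chords.
Total: 12 + 52 + 6 + 18 + 10 = 98.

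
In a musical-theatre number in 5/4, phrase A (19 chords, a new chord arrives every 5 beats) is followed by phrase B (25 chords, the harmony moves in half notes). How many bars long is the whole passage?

A: 19 × 5 = 95 beats = 19 bars.
B: 25 × 2 = 50 beats = 10 bars.
Total: 19 + 10 = 29 bars.

29 bars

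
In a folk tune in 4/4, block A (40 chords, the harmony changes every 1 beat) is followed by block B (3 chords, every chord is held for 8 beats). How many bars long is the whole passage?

16 bars

A: 40 × 1 = 40 beats = 10 bars.
B: 3 × 8 = 24 beats = 6 bars.
Total: 10 + 6 = 16 bars.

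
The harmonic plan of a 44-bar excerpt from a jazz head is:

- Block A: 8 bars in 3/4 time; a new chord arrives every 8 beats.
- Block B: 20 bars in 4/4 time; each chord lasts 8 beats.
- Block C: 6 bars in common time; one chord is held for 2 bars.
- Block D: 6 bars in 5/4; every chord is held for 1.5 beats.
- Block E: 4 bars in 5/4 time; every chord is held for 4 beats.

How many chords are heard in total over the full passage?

A: 8 bars × 3 beats = 24 beats; 8 beats/chord → 3 chords.
B: 20 bars × 4 beats = 80 beats; 8 beats/chord → 10 chords.
C: 6 bars × 4 beats = 24 beats; 8 beats/chord → 3 chords.
D: 6 bars × 5 beats = 30 beats; 1.5 beats/chord → 20 chords.
E: 4 bars × 5 beats = 20 beats; 4 beats/chord → 5 chords.
Total: 3 + 10 + 3 + 20 + 5 = 41.

41 chords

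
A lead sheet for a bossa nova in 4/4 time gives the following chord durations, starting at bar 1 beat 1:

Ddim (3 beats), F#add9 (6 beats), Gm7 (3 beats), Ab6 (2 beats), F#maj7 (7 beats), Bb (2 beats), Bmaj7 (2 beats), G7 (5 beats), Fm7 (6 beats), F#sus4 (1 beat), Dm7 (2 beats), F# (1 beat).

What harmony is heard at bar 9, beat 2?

Beat 2 of bar 9 is beat (9−1)×4 + 2 = 34 overall.
Running totals: Ddim ends at 3, F#add9 ends at 9, Gm7 ends at 12, Ab6 ends at 14, F#maj7 ends at 21, Bb ends at 23, Bmaj7 ends at 25, G7 ends at 30, Fm7 ends at 36.
Beat 34 falls within Fm7.

Fm7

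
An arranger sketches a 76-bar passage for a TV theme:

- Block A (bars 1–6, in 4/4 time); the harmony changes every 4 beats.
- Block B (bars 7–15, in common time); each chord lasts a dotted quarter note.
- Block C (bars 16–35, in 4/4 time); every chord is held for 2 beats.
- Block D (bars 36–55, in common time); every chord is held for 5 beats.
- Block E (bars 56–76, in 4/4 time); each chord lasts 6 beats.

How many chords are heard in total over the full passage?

A: 6 bars × 4 beats = 24 beats; 4 beats/chord → 6 chords.
B: 9 bars × 4 beats = 36 beats; 1.5 beats/chord → 24 chords.
C: 20 bars × 4 beats = 80 beats; 2 beats/chord → 40 chords.
D: 20 bars × 4 beats = 80 beats; 5 beats/chord → 16 chords.
E: 21 bars × 4 beats = 84 beats; 6 beats/chord → 14 chords.
Total: 6 + 24 + 40 + 16 + 14 = 100.

100 chords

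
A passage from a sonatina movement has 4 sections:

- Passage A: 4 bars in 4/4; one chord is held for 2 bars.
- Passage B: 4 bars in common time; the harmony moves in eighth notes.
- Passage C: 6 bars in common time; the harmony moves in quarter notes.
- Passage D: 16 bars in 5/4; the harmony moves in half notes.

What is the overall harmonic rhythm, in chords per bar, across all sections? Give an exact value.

A: 4 bars of 4 beats is 16 beats; at 8 beats each that's 2 chords.
B: 4 bars of 4 beats is 16 beats; at 0.5 beats each that's 32 chords.
C: 6 bars of 4 beats is 24 beats; at 1 beat each that's 24 chords.
D: 16 bars of 5 beats is 80 beats; at 2 beats each that's 40 chords.
Overall: 98 chords over 30 bars → 98/30 = 49/15 chords per bar.

49/15 chords per bar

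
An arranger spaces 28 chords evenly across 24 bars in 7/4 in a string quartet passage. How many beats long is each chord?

24 bars × 7 beats/bar = 168 beats total.
168 beats ÷ 28 chords = 6 beats per chord.

6 beats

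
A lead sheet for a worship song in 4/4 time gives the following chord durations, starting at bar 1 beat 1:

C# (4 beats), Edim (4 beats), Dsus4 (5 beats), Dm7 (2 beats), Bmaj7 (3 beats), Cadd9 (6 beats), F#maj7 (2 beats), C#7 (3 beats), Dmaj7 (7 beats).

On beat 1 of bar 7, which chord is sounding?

F#maj7

Beat 1 of bar 7 is beat (7−1)×4 + 1 = 25 overall.
Running totals: C# ends at 4, Edim ends at 8, Dsus4 ends at 13, Dm7 ends at 15, Bmaj7 ends at 18, Cadd9 ends at 24, F#maj7 ends at 26.
Beat 25 falls within F#maj7.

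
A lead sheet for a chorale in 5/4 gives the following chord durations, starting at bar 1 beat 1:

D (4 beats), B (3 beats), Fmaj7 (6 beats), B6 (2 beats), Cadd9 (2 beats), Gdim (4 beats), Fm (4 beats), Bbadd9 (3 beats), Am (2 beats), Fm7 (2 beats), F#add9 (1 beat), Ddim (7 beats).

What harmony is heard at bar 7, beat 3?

F#add9

Beat 3 of bar 7 is beat (7−1)×5 + 3 = 33 overall.
Running totals: D ends at 4, B ends at 7, Fmaj7 ends at 13, B6 ends at 15, Cadd9 ends at 17, Gdim ends at 21, Fm ends at 25, Bbadd9 ends at 28, Am ends at 30, Fm7 ends at 32, F#add9 ends at 33.
Beat 33 falls within F#add9.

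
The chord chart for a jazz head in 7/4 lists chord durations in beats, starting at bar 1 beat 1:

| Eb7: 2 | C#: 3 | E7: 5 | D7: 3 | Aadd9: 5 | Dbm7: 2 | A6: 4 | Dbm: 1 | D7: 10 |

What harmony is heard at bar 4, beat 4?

Beat 4 of bar 4 is beat (4−1)×7 + 4 = 25 overall.
Running totals: Eb7 ends at 2, C# ends at 5, E7 ends at 10, D7 ends at 13, Aadd9 ends at 18, Dbm7 ends at 20, A6 ends at 24, Dbm ends at 25.
Beat 25 falls within Dbm.

Dbm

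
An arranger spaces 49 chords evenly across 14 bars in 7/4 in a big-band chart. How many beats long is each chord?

2 beats

14 bars × 7 beats/bar = 98 beats total.
98 beats ÷ 49 chords = 2 beats per chord.
(That is a half note.)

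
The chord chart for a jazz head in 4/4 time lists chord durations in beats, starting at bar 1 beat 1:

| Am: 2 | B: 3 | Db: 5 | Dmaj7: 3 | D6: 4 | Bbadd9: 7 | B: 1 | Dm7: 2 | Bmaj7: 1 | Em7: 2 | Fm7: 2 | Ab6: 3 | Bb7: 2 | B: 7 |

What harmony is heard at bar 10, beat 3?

Beat 3 of bar 10 is beat (10−1)×4 + 3 = 39 overall.
Running totals: Am ends at 2, B ends at 5, Db ends at 10, Dmaj7 ends at 13, D6 ends at 17, Bbadd9 ends at 24, B ends at 25, Dm7 ends at 27, Bmaj7 ends at 28, Em7 ends at 30, Fm7 ends at 32, Ab6 ends at 35, Bb7 ends at 37, B ends at 44.
Beat 39 falls within B.

B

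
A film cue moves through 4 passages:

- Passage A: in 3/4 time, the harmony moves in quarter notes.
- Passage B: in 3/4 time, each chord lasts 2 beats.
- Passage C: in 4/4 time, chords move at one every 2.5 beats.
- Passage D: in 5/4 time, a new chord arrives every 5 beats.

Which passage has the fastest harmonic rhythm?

Passage A

A: each chord is 1 beat in 3/4, so 3 per bar.
B: each chord is 2 beats in 3/4, so 1.5 per bar.
C: each chord is 2.5 beats in 4/4, so 1.6 per bar.
D: each chord is 5 beats in 5/4, so 1 per bar.
Fastest is A at 3 chords/bar.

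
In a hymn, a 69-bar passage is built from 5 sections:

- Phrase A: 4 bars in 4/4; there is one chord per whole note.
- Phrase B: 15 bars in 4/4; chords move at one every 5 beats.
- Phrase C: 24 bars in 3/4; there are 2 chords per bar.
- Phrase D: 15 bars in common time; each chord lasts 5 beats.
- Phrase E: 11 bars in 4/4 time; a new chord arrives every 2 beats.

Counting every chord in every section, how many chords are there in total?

A has 16 beats and chords last 4 each, so 4 chords.
B has 60 beats and chords last 5 each, so 12 chords.
C has 72 beats and chords last 1.5 each, so 48 chords.
D has 60 beats and chords last 5 each, so 12 chords.
E has 44 beats and chords last 2 each, so 22 chords.
Total: 4 + 12 + 48 + 12 + 22 = 98.

98 chords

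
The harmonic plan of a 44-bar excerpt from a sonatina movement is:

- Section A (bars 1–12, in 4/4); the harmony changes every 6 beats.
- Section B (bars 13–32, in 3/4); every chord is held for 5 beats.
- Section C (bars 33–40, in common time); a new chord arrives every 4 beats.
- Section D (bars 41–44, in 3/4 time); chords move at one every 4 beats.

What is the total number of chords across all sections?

31 chords

A has 48 beats and chords last 6 each, so 8 chords.
B has 60 beats and chords last 5 each, so 12 chords.
C has 32 beats and chords last 4 each, so 8 chords.
D has 12 beats and chords last 4 each, so 3 chords.
Total: 8 + 12 + 8 + 3 = 31.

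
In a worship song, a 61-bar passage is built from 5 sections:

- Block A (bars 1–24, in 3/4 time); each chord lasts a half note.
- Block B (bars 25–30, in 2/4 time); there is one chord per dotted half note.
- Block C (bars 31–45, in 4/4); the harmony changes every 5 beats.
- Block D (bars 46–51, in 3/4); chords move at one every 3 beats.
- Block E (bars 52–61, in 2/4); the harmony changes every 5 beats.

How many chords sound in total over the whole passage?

62 chords

A: 24 bars × 3 beats = 72 beats; 2 beats/chord → 36 chords.
B: 6 bars × 2 beats = 12 beats; 3 beats/chord → 4 chords.
C: 15 bars × 4 beats = 60 beats; 5 beats/chord → 12 chords.
D: 6 bars × 3 beats = 18 beats; 3 beats/chord → 6 chords.
E: 10 bars × 2 beats = 20 beats; 5 beats/chord → 4 chords.
Total: 36 + 4 + 12 + 6 + 4 = 62.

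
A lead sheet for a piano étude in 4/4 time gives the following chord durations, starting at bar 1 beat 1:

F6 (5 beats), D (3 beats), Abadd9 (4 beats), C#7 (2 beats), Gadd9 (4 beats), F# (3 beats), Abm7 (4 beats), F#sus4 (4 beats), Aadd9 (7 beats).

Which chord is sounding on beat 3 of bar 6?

Abm7

Beat 3 of bar 6 is beat (6−1)×4 + 3 = 23 overall.
Running totals: F6 ends at 5, D ends at 8, Abadd9 ends at 12, C#7 ends at 14, Gadd9 ends at 18, F# ends at 21, Abm7 ends at 25.
Beat 23 falls within Abm7.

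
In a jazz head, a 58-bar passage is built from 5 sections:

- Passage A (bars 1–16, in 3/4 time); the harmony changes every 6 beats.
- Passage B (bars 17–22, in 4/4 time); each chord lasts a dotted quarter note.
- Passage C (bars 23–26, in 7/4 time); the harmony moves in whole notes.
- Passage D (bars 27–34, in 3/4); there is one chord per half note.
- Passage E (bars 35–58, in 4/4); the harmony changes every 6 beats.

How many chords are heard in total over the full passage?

59 chords

A: 16 bars × 3 beats = 48 beats; 6 beats/chord → 8 chords.
B: 6 bars × 4 beats = 24 beats; 1.5 beats/chord → 16 chords.
C: 4 bars × 7 beats = 28 beats; 4 beats/chord → 7 chords.
D: 8 bars × 3 beats = 24 beats; 2 beats/chord → 12 chords.
E: 24 bars × 4 beats = 96 beats; 6 beats/chord → 16 chords.
Total: 8 + 16 + 7 + 12 + 16 = 59.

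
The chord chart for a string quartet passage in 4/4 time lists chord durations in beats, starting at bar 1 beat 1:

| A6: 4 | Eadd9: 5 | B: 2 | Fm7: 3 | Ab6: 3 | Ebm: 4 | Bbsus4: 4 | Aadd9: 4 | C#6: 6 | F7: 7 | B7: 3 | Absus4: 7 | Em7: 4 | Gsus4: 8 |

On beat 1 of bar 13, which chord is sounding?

Beat 1 of bar 13 is beat (13−1)×4 + 1 = 49 overall.
Running totals: A6 ends at 4, Eadd9 ends at 9, B ends at 11, Fm7 ends at 14, Ab6 ends at 17, Ebm ends at 21, Bbsus4 ends at 25, Aadd9 ends at 29, C#6 ends at 35, F7 ends at 42, B7 ends at 45, Absus4 ends at 52.
Beat 49 falls within Absus4.

Absus4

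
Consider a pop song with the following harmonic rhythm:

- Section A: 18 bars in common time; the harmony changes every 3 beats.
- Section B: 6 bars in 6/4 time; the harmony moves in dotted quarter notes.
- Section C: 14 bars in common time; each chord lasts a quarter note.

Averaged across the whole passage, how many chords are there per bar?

52/19 chords per bar

A: 18 bars of 4 beats is 72 beats; at 3 beats each that's 24 chords.
B: 6 bars of 6 beats is 36 beats; at 1.5 beats each that's 24 chords.
C: 14 bars of 4 beats is 56 beats; at 1 beat each that's 56 chords.
Overall: 104 chords over 38 bars → 104/38 = 52/19 chords per bar.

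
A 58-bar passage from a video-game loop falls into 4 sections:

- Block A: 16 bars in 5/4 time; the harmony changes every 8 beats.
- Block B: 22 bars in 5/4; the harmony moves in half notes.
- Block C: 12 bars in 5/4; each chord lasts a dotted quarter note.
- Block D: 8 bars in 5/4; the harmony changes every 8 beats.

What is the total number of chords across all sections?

110 chords

A: 16·5 = 80 beats, 80/8 = 10 chords.
B: 22·5 = 110 beats, 110/2 = 55 chords.
C: 12·5 = 60 beats, 60/1.5 = 40 chords.
D: 8·5 = 40 beats, 40/8 = 5 chords.
Total: 10 + 55 + 40 + 5 = 110.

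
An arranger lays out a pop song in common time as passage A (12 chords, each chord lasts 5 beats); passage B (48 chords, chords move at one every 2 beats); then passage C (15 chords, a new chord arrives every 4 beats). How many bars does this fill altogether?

54 bars

A: 12 × 5 = 60 beats = 15 bars.
B: 48 × 2 = 96 beats = 24 bars.
C: 15 × 4 = 60 beats = 15 bars.
Total: 15 + 24 + 15 = 54 bars.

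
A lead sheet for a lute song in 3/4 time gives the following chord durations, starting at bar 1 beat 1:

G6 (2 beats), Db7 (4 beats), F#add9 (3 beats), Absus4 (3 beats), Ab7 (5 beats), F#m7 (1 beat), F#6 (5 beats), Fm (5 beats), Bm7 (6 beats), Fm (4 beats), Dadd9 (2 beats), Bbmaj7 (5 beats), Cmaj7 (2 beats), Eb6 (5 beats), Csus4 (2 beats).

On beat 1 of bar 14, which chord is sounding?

Beat 1 of bar 14 is beat (14−1)×3 + 1 = 40 overall.
Running totals: G6 ends at 2, Db7 ends at 6, F#add9 ends at 9, Absus4 ends at 12, Ab7 ends at 17, F#m7 ends at 18, F#6 ends at 23, Fm ends at 28, Bm7 ends at 34, Fm ends at 38, Dadd9 ends at 40.
Beat 40 falls within Dadd9.

Dadd9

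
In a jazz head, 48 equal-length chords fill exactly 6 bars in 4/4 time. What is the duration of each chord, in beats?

0.5 beats

6 bars × 4 beats/bar = 24 beats total.
24 beats ÷ 48 chords = 0.5 beats per chord.
(That is an eighth note.)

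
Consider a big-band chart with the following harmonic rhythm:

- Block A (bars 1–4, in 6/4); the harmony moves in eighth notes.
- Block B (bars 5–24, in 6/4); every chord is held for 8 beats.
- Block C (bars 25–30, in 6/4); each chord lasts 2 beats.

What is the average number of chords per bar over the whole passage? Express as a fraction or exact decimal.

2.7 chords per bar

A: 4 × 6 = 24 beats ÷ 0.5 = 48 chords.
B: 20 × 6 = 120 beats ÷ 8 = 15 chords.
C: 6 × 6 = 36 beats ÷ 2 = 18 chords.
Overall: 81 chords over 30 bars → 81/30 = 2.7 chords per bar.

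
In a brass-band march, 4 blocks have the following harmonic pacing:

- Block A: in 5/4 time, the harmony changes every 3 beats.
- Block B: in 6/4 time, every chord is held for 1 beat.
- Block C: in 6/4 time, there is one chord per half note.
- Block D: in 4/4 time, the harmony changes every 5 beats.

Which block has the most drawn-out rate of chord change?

A: 5/3 = 5/3 chords/bar.
B: 6/1 = 6 chords/bar.
C: 6/2 = 3 chords/bar.
D: 4/5 = 0.8 chords/bar.
Slowest is D at 0.8 chords/bar.

Block D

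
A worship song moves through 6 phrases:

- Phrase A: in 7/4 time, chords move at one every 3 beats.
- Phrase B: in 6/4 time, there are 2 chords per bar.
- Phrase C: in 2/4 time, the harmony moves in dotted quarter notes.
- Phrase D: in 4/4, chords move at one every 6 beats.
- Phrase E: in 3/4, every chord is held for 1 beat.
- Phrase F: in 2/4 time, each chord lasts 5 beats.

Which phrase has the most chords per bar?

A: each chord is 3 beats in 7/4, so 7/3 per bar.
B: each chord is 3 beats in 6/4, so 2 per bar.
C: each chord is 1.5 beats in 2/4, so 4/3 per bar.
D: each chord is 6 beats in 4/4, so 2/3 per bar.
E: each chord is 1 beat in 3/4, so 3 per bar.
F: each chord is 5 beats in 2/4, so 0.4 per bar.
Fastest is E at 3 chords/bar.

Phrase E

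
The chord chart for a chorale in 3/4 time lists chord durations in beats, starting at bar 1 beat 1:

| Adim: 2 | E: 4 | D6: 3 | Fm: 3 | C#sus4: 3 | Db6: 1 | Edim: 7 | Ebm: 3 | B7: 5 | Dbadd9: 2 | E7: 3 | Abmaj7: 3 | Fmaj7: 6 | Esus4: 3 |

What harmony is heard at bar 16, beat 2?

Beat 2 of bar 16 is beat (16−1)×3 + 2 = 47 overall.
Running totals: Adim ends at 2, E ends at 6, D6 ends at 9, Fm ends at 12, C#sus4 ends at 15, Db6 ends at 16, Edim ends at 23, Ebm ends at 26, B7 ends at 31, Dbadd9 ends at 33, E7 ends at 36, Abmaj7 ends at 39, Fmaj7 ends at 45, Esus4 ends at 48.
Beat 47 falls within Esus4.

Esus4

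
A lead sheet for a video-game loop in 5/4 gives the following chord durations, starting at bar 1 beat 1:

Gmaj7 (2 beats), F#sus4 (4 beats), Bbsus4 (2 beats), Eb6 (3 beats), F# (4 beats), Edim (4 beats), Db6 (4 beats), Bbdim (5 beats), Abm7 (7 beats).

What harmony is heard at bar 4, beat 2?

Edim

Beat 2 of bar 4 is beat (4−1)×5 + 2 = 17 overall.
Running totals: Gmaj7 ends at 2, F#sus4 ends at 6, Bbsus4 ends at 8, Eb6 ends at 11, F# ends at 15, Edim ends at 19.
Beat 17 falls within Edim.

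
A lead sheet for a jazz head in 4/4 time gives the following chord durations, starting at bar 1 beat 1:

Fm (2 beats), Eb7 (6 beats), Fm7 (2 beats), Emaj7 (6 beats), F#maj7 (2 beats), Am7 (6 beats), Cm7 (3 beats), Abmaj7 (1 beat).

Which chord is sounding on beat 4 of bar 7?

Beat 4 of bar 7 is beat (7−1)×4 + 4 = 28 overall.
Running totals: Fm ends at 2, Eb7 ends at 8, Fm7 ends at 10, Emaj7 ends at 16, F#maj7 ends at 18, Am7 ends at 24, Cm7 ends at 27, Abmaj7 ends at 28.
Beat 28 falls within Abmaj7.

Abmaj7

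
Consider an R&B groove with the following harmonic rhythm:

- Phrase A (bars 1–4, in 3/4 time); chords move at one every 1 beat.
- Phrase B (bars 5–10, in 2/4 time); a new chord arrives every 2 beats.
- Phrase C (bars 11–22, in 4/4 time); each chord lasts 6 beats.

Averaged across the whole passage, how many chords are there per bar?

13/11 chords per bar

A: 4 bars of 3 beats is 12 beats; at 1 beat each that's 12 chords.
B: 6 bars of 2 beats is 12 beats; at 2 beats each that's 6 chords.
C: 12 bars of 4 beats is 48 beats; at 6 beats each that's 8 chords.
Overall: 26 chords over 22 bars → 26/22 = 13/11 chords per bar.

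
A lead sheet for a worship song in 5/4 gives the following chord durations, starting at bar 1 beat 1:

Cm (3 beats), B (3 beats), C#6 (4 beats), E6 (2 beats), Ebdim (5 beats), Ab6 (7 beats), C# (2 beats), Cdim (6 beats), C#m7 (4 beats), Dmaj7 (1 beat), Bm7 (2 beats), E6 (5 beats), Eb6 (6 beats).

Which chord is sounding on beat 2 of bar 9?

Beat 2 of bar 9 is beat (9−1)×5 + 2 = 42 overall.
Running totals: Cm ends at 3, B ends at 6, C#6 ends at 10, E6 ends at 12, Ebdim ends at 17, Ab6 ends at 24, C# ends at 26, Cdim ends at 32, C#m7 ends at 36, Dmaj7 ends at 37, Bm7 ends at 39, E6 ends at 44.
Beat 42 falls within E6.

E6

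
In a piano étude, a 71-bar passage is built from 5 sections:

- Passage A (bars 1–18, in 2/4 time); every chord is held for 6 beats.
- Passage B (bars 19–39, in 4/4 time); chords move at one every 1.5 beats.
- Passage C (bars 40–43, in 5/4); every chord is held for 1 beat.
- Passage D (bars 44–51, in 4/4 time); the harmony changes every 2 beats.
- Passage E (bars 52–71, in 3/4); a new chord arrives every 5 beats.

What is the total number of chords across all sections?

A: 18·2 = 36 beats, 36/6 = 6 chords.
B: 21·4 = 84 beats, 84/1.5 = 56 chords.
C: 4·5 = 20 beats, 20/1 = 20 chords.
D: 8·4 = 32 beats, 32/2 = 16 chords.
E: 20·3 = 60 beats, 60/5 = 12 chords.
Total: 6 + 56 + 20 + 16 + 12 = 110.

110 chords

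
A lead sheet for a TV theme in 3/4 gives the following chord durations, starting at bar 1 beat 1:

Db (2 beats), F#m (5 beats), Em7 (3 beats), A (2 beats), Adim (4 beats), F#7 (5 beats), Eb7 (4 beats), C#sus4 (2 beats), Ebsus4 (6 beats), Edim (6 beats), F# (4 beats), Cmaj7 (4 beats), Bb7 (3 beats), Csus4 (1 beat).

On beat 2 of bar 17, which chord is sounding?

Beat 2 of bar 17 is beat (17−1)×3 + 2 = 50 overall.
Running totals: Db ends at 2, F#m ends at 7, Em7 ends at 10, A ends at 12, Adim ends at 16, F#7 ends at 21, Eb7 ends at 25, C#sus4 ends at 27, Ebsus4 ends at 33, Edim ends at 39, F# ends at 43, Cmaj7 ends at 47, Bb7 ends at 50.
Beat 50 falls within Bb7.

Bb7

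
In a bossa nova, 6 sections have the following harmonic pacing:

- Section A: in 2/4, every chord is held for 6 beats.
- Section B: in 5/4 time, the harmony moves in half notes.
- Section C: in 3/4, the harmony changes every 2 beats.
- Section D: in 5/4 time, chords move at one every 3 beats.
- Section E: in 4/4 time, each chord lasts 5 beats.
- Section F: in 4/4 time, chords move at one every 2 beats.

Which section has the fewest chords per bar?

A: 2 beats/bar ÷ 6 beats/chord = 1/3 chords/bar.
B: 5 beats/bar ÷ 2 beats/chord = 2.5 chords/bar.
C: 3 beats/bar ÷ 2 beats/chord = 1.5 chords/bar.
D: 5 beats/bar ÷ 3 beats/chord = 5/3 chords/bar.
E: 4 beats/bar ÷ 5 beats/chord = 0.8 chords/bar.
F: 4 beats/bar ÷ 2 beats/chord = 2 chords/bar.
Slowest is A at 1/3 chords/bar.

Section A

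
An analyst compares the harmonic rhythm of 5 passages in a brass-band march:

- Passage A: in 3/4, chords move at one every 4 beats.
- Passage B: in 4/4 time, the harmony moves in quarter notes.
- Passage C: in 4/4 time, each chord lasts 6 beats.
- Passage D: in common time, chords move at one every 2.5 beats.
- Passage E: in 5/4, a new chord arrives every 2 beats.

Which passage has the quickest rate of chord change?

Passage B

A: 3/4 = 0.75 chords/bar.
B: 4/1 = 4 chords/bar.
C: 4/6 = 2/3 chords/bar.
D: 4/2.5 = 1.6 chords/bar.
E: 5/2 = 2.5 chords/bar.
Fastest is B at 4 chords/bar.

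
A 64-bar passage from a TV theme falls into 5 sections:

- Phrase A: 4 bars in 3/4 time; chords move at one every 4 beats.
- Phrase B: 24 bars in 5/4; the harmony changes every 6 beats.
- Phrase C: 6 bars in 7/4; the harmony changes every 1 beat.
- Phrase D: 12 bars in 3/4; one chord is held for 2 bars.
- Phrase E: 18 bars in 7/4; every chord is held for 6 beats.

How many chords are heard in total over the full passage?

92 chords

A has 12 beats and chords last 4 each, so 3 chords.
B has 120 beats and chords last 6 each, so 20 chords.
C has 42 beats and chords last 1 each, so 42 chords.
D has 36 beats and chords last 6 each, so 6 chords.
E has 126 beats and chords last 6 each, so 21 chords.
Total: 3 + 20 + 42 + 6 + 21 = 92.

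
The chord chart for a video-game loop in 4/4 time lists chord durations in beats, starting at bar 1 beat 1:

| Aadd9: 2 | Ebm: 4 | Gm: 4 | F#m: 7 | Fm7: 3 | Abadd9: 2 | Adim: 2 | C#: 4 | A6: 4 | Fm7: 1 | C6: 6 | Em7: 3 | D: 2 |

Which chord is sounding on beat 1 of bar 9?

Fm7

Beat 1 of bar 9 is beat (9−1)×4 + 1 = 33 overall.
Running totals: Aadd9 ends at 2, Ebm ends at 6, Gm ends at 10, F#m ends at 17, Fm7 ends at 20, Abadd9 ends at 22, Adim ends at 24, C# ends at 28, A6 ends at 32, Fm7 ends at 33.
Beat 33 falls within Fm7.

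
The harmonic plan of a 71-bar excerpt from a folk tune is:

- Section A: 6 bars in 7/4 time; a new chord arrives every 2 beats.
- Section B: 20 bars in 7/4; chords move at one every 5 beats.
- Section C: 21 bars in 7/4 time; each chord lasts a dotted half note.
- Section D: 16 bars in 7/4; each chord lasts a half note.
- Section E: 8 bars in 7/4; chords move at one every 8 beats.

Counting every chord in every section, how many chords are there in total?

A: 6·7 = 42 beats, 42/2 = 21 chords.
B: 20·7 = 140 beats, 140/5 = 28 chords.
C: 21·7 = 147 beats, 147/3 = 49 chords.
D: 16·7 = 112 beats, 112/2 = 56 chords.
E: 8·7 = 56 beats, 56/8 = 7 chords.
Total: 21 + 28 + 49 + 56 + 7 = 161.

161 chords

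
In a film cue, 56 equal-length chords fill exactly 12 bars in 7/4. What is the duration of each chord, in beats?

1.5 beats

12 bars × 7 beats/bar = 84 beats total.
84 beats ÷ 56 chords = 1.5 beats per chord.
(That is a dotted quarter note.)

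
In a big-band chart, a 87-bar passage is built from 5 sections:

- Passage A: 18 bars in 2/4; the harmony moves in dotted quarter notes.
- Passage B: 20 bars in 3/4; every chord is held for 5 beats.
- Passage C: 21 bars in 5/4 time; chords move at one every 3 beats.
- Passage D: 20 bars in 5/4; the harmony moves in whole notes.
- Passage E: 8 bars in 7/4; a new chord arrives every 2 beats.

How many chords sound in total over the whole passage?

A: 18·2 = 36 beats, 36/1.5 = 24 chords.
B: 20·3 = 60 beats, 60/5 = 12 chords.
C: 21·5 = 105 beats, 105/3 = 35 chords.
D: 20·5 = 100 beats, 100/4 = 25 chords.
E: 8·7 = 56 beats, 56/2 = 28 chords.
Total: 24 + 12 + 35 + 25 + 28 = 124.

124 chords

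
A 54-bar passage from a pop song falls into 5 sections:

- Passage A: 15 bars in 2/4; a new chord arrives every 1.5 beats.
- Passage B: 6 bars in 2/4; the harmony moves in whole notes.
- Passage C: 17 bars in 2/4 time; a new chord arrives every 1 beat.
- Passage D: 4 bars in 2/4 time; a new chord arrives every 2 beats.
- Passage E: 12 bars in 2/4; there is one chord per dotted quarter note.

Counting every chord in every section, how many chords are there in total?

77 chords

A: 15·2 = 30 beats, 30/1.5 = 20 chords.
B: 6·2 = 12 beats, 12/4 = 3 chords.
C: 17·2 = 34 beats, 34/1 = 34 chords.
D: 4·2 = 8 beats, 8/2 = 4 chords.
E: 12·2 = 24 beats, 24/1.5 = 16 chords.
Total: 20 + 3 + 34 + 4 + 16 = 77.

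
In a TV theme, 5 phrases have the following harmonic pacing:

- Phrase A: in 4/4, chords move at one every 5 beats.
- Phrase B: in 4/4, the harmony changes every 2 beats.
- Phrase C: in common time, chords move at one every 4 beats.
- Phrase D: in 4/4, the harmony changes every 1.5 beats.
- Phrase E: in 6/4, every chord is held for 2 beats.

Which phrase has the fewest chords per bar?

A: 4/5 = 0.8 chords/bar.
B: 4/2 = 2 chords/bar.
C: 4/4 = 1 chord/bar.
D: 4/1.5 = 8/3 chords/bar.
E: 6/2 = 3 chords/bar.
Slowest is A at 0.8 chords/bar.

Phrase A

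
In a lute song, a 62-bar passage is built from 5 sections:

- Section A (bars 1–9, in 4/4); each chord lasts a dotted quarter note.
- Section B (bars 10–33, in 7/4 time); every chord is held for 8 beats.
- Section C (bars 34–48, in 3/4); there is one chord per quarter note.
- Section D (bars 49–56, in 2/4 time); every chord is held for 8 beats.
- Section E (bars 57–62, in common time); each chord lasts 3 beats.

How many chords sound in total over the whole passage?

A: 9 bars × 4 beats = 36 beats; 1.5 beats/chord → 24 chords.
B: 24 bars × 7 beats = 168 beats; 8 beats/chord → 21 chords.
C: 15 bars × 3 beats = 45 beats; 1 beat/chord → 45 chords.
D: 8 bars × 2 beats = 16 beats; 8 beats/chord → 2 chords.
E: 6 bars × 4 beats = 24 beats; 3 beats/chord → 8 chords.
Total: 24 + 21 + 45 + 2 + 8 = 100.

100 chords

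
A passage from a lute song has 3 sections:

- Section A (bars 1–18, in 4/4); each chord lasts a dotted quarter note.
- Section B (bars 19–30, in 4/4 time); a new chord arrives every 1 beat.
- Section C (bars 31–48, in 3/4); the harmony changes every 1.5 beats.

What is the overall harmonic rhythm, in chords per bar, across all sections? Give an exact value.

A: 18 × 4 = 72 beats ÷ 1.5 = 48 chords.
B: 12 × 4 = 48 beats ÷ 1 = 48 chords.
C: 18 × 3 = 54 beats ÷ 1.5 = 36 chords.
Overall: 132 chords over 48 bars → 132/48 = 2.75 chords per bar.

2.75 chords per bar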